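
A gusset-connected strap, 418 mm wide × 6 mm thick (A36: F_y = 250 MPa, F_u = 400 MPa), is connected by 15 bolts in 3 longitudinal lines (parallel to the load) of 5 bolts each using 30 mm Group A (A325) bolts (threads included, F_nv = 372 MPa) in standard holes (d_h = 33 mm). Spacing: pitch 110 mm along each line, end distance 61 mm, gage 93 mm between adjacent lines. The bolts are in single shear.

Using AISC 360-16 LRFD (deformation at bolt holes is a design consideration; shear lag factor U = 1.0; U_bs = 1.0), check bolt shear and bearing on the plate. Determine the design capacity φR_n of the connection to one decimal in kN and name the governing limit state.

1843.6 kN (bearing governs)

Bolt shear: A_b = π(30)²/4 = 706.86 mm². φR_n = 0.75 × 372 × 706.86 × 15 × 1 = 2958.2 kN.
Bearing (6 mm plate, F_u = 400 MPa): end bolts L_c = 61 − 33/2 = 44.5, R_n = min(1.2×44.5×6×400, 2.4×30×6×400) = 128.16 kN/bolt; interior L_c = 110 − 33 = 77, R_n = 172.8 kN/bolt. φR_n = 0.75 × (3×128.16 + 12×172.8) = 1843.6 kN.
Governing: min(2958.2, 1843.6) = 1843.6 kN → bearing.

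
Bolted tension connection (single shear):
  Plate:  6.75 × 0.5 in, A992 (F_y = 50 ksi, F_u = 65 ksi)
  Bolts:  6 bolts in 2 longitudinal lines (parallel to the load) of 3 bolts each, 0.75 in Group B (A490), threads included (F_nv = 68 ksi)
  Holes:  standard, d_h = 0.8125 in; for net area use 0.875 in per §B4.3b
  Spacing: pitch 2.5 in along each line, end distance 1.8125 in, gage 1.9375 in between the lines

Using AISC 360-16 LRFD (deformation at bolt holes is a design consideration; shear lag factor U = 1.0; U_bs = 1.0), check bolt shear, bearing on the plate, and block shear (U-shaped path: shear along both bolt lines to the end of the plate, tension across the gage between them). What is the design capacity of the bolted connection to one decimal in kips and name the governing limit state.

135.2 kips (bolt shear governs)

Bolt shear: A_b = π(0.75)²/4 = 0.44179 in². φR_n = 0.75 × 68 × 0.44179 × 6 × 1 = 135.2 kips.
Bearing (0.5 in plate, F_u = 65 ksi): end bolts L_c = 1.8125 − 0.8125/2 = 1.40625, R_n = min(1.2×1.40625×0.5×65, 2.4×0.75×0.5×65) = 54.844 kips/bolt; interior L_c = 2.5 − 0.8125 = 1.6875, R_n = 58.5 kips/bolt. φR_n = 0.75 × (2×54.844 + 4×58.5) = 257.8 kips.
Block shear: shear path 2×[1.8125+2×2.5] = 2×6.8125 in, A_gv = 6.8125, A_nv = 2×(6.8125 − 2.5×0.875)×0.5 = 4.625 in²; tension across gage: (1.9375 − 1×0.875)×0.5 = 0.53125 in². R_n = min(0.6×65×4.625, 0.6×50×6.8125) + 1.0×65×0.53125 = min(180.38, 204.38) + 34.531 = 214.91 kips. φR_n = 0.75 × 214.91 = 161.2 kips.
Governing: min(135.2, 257.8, 161.2) = 135.2 kips → bolt shear.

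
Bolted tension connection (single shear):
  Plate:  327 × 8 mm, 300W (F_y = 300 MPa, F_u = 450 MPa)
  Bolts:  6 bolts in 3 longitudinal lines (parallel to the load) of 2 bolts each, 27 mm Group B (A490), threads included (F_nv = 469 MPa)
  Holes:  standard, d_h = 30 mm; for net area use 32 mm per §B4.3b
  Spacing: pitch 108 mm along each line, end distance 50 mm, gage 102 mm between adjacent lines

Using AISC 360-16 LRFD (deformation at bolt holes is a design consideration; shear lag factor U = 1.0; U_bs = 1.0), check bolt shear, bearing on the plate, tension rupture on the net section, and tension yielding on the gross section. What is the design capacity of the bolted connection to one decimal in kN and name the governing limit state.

Bolt shear: A_b = π(27)²/4 = 572.56 mm². φR_n = 0.75 × 469 × 572.56 × 6 × 1 = 1208.4 kN.
Bearing (8 mm plate, F_u = 450 MPa): end bolts L_c = 50 − 30/2 = 35, R_n = min(1.2×35×8×450, 2.4×27×8×450) = 151.2 kN/bolt; interior L_c = 108 − 30 = 78, R_n = 233.28 kN/bolt. φR_n = 0.75 × (3×151.2 + 3×233.28) = 865.1 kN.
Tension rupture (net): A_n = (327 − 3×32)×8 = 1848 mm² (U = 1.0, A_e = A_n). φR_n = 0.75 × 450 × 1848 = 623.7 kN.
Tension yield (gross): A_g = 327×8 = 2616 mm². φR_n = 0.90 × 300 × 2616 = 706.3 kN.
Governing: min(1208.4, 865.1, 623.7, 706.3) = 623.7 kN → net-section rupture.

623.7 kN (net-section rupture governs)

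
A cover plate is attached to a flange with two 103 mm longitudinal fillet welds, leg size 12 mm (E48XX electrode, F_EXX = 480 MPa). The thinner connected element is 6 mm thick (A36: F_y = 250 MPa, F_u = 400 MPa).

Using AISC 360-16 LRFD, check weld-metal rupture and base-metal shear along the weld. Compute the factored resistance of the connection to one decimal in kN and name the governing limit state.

185.4 kN (base-metal shear governs)

Weld metal: throat = 0.707×12 = 8.484 mm, L = 2×103 = 206 mm. φR_n = 0.75 × 0.6 × 480 × 8.484 × 206 = 377.5 kN.
Base metal shear (6 mm plate): yield φR_n = 1.0×0.6×250×6×206 = 185.4 kN; rupture φR_n = 0.75×0.6×400×6×206 = 222.5 kN; take 185.4 kN (yield).
Governing: min(377.5, 185.4) = 185.4 kN → base-metal shear.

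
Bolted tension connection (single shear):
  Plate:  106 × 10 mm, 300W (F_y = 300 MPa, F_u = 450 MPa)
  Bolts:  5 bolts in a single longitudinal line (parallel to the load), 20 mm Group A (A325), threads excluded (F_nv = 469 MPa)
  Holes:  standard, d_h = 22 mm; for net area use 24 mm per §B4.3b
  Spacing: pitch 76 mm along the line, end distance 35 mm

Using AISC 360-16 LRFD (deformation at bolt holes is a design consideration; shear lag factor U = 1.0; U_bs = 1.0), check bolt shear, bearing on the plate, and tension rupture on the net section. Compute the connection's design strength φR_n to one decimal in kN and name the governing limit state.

Bolt shear: A_b = π(20)²/4 = 314.16 mm². φR_n = 0.75 × 469 × 314.16 × 5 × 1 = 552.5 kN.
Bearing (10 mm plate, F_u = 450 MPa): end bolts L_c = 35 − 22/2 = 24, R_n = min(1.2×24×10×450, 2.4×20×10×450) = 129.6 kN/bolt; interior L_c = 76 − 22 = 54, R_n = 216 kN/bolt. φR_n = 0.75 × (1×129.6 + 4×216) = 745.2 kN.
Tension rupture (net): A_n = (106 − 1×24)×10 = 820 mm² (U = 1.0, A_e = A_n). φR_n = 0.75 × 450 × 820 = 276.8 kN.
Governing: min(552.5, 745.2, 276.8) = 276.8 kN → net-section rupture.

276.8 kN (net-section rupture governs)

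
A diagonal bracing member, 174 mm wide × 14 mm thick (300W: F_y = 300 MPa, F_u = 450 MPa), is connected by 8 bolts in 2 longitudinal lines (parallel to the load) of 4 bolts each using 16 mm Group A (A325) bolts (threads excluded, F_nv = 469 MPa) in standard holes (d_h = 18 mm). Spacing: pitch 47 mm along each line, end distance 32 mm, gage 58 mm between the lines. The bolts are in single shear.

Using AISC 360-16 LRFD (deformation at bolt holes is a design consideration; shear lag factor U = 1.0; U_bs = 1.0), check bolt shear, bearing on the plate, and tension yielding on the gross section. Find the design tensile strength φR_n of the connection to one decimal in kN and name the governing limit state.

565.8 kN (bolt shear governs)

Bolt shear: A_b = π(16)²/4 = 201.06 mm². φR_n = 0.75 × 469 × 201.06 × 8 × 1 = 565.8 kN.
Bearing (14 mm plate, F_u = 450 MPa): end bolts L_c = 32 − 18/2 = 23, R_n = min(1.2×23×14×450, 2.4×16×14×450) = 173.88 kN/bolt; interior L_c = 47 − 18 = 29, R_n = 219.24 kN/bolt. φR_n = 0.75 × (2×173.88 + 6×219.24) = 1247.4 kN.
Tension yield (gross): A_g = 174×14 = 2436 mm². φR_n = 0.90 × 300 × 2436 = 657.7 kN.
Governing: min(565.8, 1247.4, 657.7) = 565.8 kN → bolt shear.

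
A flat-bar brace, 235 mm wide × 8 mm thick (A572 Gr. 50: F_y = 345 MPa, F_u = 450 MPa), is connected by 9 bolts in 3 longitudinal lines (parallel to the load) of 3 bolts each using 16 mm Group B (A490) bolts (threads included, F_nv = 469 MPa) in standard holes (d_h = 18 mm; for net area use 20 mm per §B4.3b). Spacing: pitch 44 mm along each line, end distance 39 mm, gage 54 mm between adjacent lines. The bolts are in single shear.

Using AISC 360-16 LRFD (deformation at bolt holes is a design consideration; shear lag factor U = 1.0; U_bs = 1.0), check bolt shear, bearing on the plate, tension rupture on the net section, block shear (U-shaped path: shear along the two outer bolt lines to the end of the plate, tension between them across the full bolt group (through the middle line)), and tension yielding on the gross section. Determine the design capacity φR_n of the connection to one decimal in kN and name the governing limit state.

433.1 kN (block shear governs)

Bolt shear: A_b = π(16)²/4 = 201.06 mm². φR_n = 0.75 × 469 × 201.06 × 9 × 1 = 636.5 kN.
Bearing (8 mm plate, F_u = 450 MPa): end bolts L_c = 39 − 18/2 = 30, R_n = min(1.2×30×8×450, 2.4×16×8×450) = 129.6 kN/bolt; interior L_c = 44 − 18 = 26, R_n = 112.32 kN/bolt. φR_n = 0.75 × (3×129.6 + 6×112.32) = 797.0 kN.
Tension rupture (net): A_n = (235 − 3×20)×8 = 1400 mm² (U = 1.0, A_e = A_n). φR_n = 0.75 × 450 × 1400 = 472.5 kN.
Block shear: shear path 2×[39+2×44] = 2×127 mm, A_gv = 2032, A_nv = 2×(127 − 2.5×20)×8 = 1232 mm²; tension across gage: (108 − 2×20)×8 = 544 mm². R_n = min(0.6×450×1232, 0.6×345×2032) + 1.0×450×544 = min(332.64, 420.62) + 244.8 = 577.44 kN. φR_n = 0.75 × 577.44 = 433.1 kN.
Tension yield (gross): A_g = 235×8 = 1880 mm². φR_n = 0.90 × 345 × 1880 = 583.7 kN.
Governing: min(636.5, 797.0, 472.5, 433.1, 583.7) = 433.1 kN → block shear.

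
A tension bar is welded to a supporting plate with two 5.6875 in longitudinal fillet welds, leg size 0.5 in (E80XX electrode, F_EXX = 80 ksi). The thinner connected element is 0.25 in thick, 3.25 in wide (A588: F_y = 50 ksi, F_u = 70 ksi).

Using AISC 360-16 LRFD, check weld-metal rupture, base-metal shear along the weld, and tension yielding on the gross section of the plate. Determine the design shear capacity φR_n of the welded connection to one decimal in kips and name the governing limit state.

36.6 kips (gross-section yield governs)

Weld metal: throat = 0.707×0.5 = 0.3535 in, L = 2×5.6875 = 11.375 in. φR_n = 0.75 × 0.6 × 80 × 0.3535 × 11.375 = 144.8 kips.
Base metal shear (0.25 in plate): yield φR_n = 1.0×0.6×50×0.25×11.375 = 85.3 kips; rupture φR_n = 0.75×0.6×70×0.25×11.375 = 89.6 kips; take 85.3 kips (yield).
Tension yield (gross): A_g = 3.25×0.25 = 0.8125 in². φR_n = 0.90 × 50 × 0.8125 = 36.6 kips.
Governing: min(144.8, 85.3, 36.6) = 36.6 kips → gross-section yield.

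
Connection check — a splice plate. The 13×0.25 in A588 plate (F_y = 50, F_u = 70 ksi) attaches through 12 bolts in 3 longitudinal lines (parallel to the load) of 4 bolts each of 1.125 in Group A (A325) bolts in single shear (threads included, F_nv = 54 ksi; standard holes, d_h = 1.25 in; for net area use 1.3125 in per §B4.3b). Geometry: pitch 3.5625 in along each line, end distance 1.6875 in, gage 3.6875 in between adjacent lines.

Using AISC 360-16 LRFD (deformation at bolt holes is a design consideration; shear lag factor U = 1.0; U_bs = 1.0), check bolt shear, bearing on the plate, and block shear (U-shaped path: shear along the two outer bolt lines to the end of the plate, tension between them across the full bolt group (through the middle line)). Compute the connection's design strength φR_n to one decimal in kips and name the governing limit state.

Bolt shear: A_b = π(1.125)²/4 = 0.99402 in². φR_n = 0.75 × 54 × 0.99402 × 12 × 1 = 483.1 kips.
Bearing (0.25 in plate, F_u = 70 ksi): end bolts L_c = 1.6875 − 1.25/2 = 1.0625, R_n = min(1.2×1.0625×0.25×70, 2.4×1.125×0.25×70) = 22.313 kips/bolt; interior L_c = 3.5625 − 1.25 = 2.3125, R_n = 47.25 kips/bolt. φR_n = 0.75 × (3×22.313 + 9×47.25) = 369.1 kips.
Block shear: shear path 2×[1.6875+3×3.5625] = 2×12.375 in, A_gv = 6.1875, A_nv = 2×(12.375 − 3.5×1.3125)×0.25 = 3.8906 in²; tension across gage: (7.375 − 2×1.3125)×0.25 = 1.1875 in². R_n = min(0.6×70×3.8906, 0.6×50×6.1875) + 1.0×70×1.1875 = min(163.41, 185.63) + 83.125 = 246.54 kips. φR_n = 0.75 × 246.54 = 184.9 kips.
Governing: min(483.1, 369.1, 184.9) = 184.9 kips → block shear.

184.9 kips (block shear governs)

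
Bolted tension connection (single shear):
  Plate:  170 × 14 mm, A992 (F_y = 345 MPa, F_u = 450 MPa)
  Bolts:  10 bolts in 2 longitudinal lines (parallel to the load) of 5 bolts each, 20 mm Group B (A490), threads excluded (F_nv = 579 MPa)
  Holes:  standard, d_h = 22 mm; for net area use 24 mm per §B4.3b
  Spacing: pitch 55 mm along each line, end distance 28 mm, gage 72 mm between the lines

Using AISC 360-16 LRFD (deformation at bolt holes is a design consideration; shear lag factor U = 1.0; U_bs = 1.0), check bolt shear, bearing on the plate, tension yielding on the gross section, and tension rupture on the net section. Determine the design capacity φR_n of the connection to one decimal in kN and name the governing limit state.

576.5 kN (net-section rupture governs)

Bolt shear: A_b = π(20)²/4 = 314.16 mm². φR_n = 0.75 × 579 × 314.16 × 10 × 1 = 1364.2 kN.
Bearing (14 mm plate, F_u = 450 MPa): end bolts L_c = 28 − 22/2 = 17, R_n = min(1.2×17×14×450, 2.4×20×14×450) = 128.52 kN/bolt; interior L_c = 55 − 22 = 33, R_n = 249.48 kN/bolt. φR_n = 0.75 × (2×128.52 + 8×249.48) = 1689.7 kN.
Tension yield (gross): A_g = 170×14 = 2380 mm². φR_n = 0.90 × 345 × 2380 = 739.0 kN.
Tension rupture (net): A_n = (170 − 2×24)×14 = 1708 mm² (U = 1.0, A_e = A_n). φR_n = 0.75 × 450 × 1708 = 576.5 kN.
Governing: min(1364.2, 1689.7, 739.0, 576.5) = 576.5 kN → net-section rupture.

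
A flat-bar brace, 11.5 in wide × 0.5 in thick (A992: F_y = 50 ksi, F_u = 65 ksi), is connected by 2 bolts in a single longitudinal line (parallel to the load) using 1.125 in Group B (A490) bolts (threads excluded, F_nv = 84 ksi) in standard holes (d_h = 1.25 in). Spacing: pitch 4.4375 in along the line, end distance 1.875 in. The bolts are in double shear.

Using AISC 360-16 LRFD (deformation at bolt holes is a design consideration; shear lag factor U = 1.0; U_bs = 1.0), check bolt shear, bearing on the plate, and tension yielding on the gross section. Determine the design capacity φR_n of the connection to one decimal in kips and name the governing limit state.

Bolt shear: A_b = π(1.125)²/4 = 0.99402 in². φR_n = 0.75 × 84 × 0.99402 × 2 × 2 = 250.5 kips.
Bearing (0.5 in plate, F_u = 65 ksi): end bolts L_c = 1.875 − 1.25/2 = 1.25, R_n = min(1.2×1.25×0.5×65, 2.4×1.125×0.5×65) = 48.75 kips/bolt; interior L_c = 4.4375 − 1.25 = 3.1875, R_n = 87.75 kips/bolt. φR_n = 0.75 × (1×48.75 + 1×87.75) = 102.4 kips.
Tension yield (gross): A_g = 11.5×0.5 = 5.75 in². φR_n = 0.90 × 50 × 5.75 = 258.8 kips.
Governing: min(250.5, 102.4, 258.8) = 102.4 kips → bearing.

102.4 kips (bearing governs)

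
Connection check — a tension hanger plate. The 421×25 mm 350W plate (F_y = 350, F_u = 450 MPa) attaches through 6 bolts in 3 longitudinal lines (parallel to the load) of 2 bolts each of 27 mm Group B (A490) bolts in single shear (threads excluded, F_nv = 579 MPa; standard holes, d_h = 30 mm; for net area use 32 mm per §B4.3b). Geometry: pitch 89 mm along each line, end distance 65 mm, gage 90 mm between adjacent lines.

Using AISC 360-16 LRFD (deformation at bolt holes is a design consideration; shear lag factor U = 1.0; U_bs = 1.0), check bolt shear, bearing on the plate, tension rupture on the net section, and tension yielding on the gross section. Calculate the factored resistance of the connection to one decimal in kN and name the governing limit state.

1491.8 kN (bolt shear governs)

Bolt shear: A_b = π(27)²/4 = 572.56 mm². φR_n = 0.75 × 579 × 572.56 × 6 × 1 = 1491.8 kN.
Bearing (25 mm plate, F_u = 450 MPa): end bolts L_c = 65 − 30/2 = 50, R_n = min(1.2×50×25×450, 2.4×27×25×450) = 675 kN/bolt; interior L_c = 89 − 30 = 59, R_n = 729 kN/bolt. φR_n = 0.75 × (3×675 + 3×729) = 3159.0 kN.
Tension rupture (net): A_n = (421 − 3×32)×25 = 8125 mm² (U = 1.0, A_e = A_n). φR_n = 0.75 × 450 × 8125 = 2742.2 kN.
Tension yield (gross): A_g = 421×25 = 10525 mm². φR_n = 0.90 × 350 × 10525 = 3315.4 kN.
Governing: min(1491.8, 3159.0, 2742.2, 3315.4) = 1491.8 kN → bolt shear.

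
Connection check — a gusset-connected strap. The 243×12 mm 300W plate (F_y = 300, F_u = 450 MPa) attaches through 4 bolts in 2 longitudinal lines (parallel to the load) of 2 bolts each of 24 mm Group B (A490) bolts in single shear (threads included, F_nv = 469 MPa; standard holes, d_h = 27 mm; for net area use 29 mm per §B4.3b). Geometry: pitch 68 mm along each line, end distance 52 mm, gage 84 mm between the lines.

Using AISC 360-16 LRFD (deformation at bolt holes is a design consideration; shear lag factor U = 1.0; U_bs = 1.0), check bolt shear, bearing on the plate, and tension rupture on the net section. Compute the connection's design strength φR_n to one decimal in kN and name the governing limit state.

636.5 kN (bolt shear governs)

Bolt shear: A_b = π(24)²/4 = 452.39 mm². φR_n = 0.75 × 469 × 452.39 × 4 × 1 = 636.5 kN.
Bearing (12 mm plate, F_u = 450 MPa): end bolts L_c = 52 − 27/2 = 38.5, R_n = min(1.2×38.5×12×450, 2.4×24×12×450) = 249.48 kN/bolt; interior L_c = 68 − 27 = 41, R_n = 265.68 kN/bolt. φR_n = 0.75 × (2×249.48 + 2×265.68) = 772.7 kN.
Tension rupture (net): A_n = (243 − 2×29)×12 = 2220 mm² (U = 1.0, A_e = A_n). φR_n = 0.75 × 450 × 2220 = 749.3 kN.
Governing: min(636.5, 772.7, 749.3) = 636.5 kN → bolt shear.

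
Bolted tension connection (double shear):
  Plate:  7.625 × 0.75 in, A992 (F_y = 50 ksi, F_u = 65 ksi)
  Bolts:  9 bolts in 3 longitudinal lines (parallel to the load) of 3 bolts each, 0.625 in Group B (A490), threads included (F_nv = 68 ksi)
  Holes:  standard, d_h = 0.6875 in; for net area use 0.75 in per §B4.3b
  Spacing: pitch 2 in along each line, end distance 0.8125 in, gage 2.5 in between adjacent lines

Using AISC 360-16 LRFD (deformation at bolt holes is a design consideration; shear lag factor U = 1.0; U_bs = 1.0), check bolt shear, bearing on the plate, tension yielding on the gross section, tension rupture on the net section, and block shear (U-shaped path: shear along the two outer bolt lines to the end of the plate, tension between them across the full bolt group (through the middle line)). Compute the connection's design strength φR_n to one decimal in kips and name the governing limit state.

Bolt shear: A_b = π(0.625)²/4 = 0.3068 in². φR_n = 0.75 × 68 × 0.3068 × 9 × 2 = 281.6 kips.
Bearing (0.75 in plate, F_u = 65 ksi): end bolts L_c = 0.8125 − 0.6875/2 = 0.46875, R_n = min(1.2×0.46875×0.75×65, 2.4×0.625×0.75×65) = 27.422 kips/bolt; interior L_c = 2 − 0.6875 = 1.3125, R_n = 73.125 kips/bolt. φR_n = 0.75 × (3×27.422 + 6×73.125) = 390.8 kips.
Tension yield (gross): A_g = 7.625×0.75 = 5.7188 in². φR_n = 0.90 × 50 × 5.7188 = 257.3 kips.
Tension rupture (net): A_n = (7.625 − 3×0.75)×0.75 = 4.0313 in² (U = 1.0, A_e = A_n). φR_n = 0.75 × 65 × 4.0313 = 196.5 kips.
Block shear: shear path 2×[0.8125+2×2] = 2×4.8125 in, A_gv = 7.2188, A_nv = 2×(4.8125 − 2.5×0.75)×0.75 = 4.4063 in²; tension across gage: (5 − 2×0.75)×0.75 = 2.625 in². R_n = min(0.6×65×4.4063, 0.6×50×7.2188) + 1.0×65×2.625 = min(171.85, 216.56) + 170.63 = 342.48 kips. φR_n = 0.75 × 342.48 = 256.9 kips.
Governing: min(281.6, 390.8, 257.3, 196.5, 256.9) = 196.5 kips → net-section rupture.

196.5 kips (net-section rupture governs)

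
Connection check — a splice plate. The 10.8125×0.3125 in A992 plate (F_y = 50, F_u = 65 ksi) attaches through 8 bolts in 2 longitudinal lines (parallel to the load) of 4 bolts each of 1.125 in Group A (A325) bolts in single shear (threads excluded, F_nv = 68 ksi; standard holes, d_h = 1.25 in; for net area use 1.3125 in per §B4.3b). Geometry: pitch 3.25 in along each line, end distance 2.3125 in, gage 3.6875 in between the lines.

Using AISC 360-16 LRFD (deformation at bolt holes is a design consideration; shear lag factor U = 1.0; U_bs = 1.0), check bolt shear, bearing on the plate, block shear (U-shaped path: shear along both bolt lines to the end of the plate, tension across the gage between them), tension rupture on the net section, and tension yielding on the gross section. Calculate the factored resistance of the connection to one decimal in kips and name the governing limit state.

Bolt shear: A_b = π(1.125)²/4 = 0.99402 in². φR_n = 0.75 × 68 × 0.99402 × 8 × 1 = 405.6 kips.
Bearing (0.3125 in plate, F_u = 65 ksi): end bolts L_c = 2.3125 − 1.25/2 = 1.6875, R_n = min(1.2×1.6875×0.3125×65, 2.4×1.125×0.3125×65) = 41.133 kips/bolt; interior L_c = 3.25 − 1.25 = 2, R_n = 48.75 kips/bolt. φR_n = 0.75 × (2×41.133 + 6×48.75) = 281.1 kips.
Block shear: shear path 2×[2.3125+3×3.25] = 2×12.0625 in, A_gv = 7.5391, A_nv = 2×(12.0625 − 3.5×1.3125)×0.3125 = 4.668 in²; tension across gage: (3.6875 − 1×1.3125)×0.3125 = 0.74219 in². R_n = min(0.6×65×4.668, 0.6×50×7.5391) + 1.0×65×0.74219 = min(182.05, 226.17) + 48.242 = 230.29 kips. φR_n = 0.75 × 230.29 = 172.7 kips.
Tension rupture (net): A_n = (10.8125 − 2×1.3125)×0.3125 = 2.5586 in² (U = 1.0, A_e = A_n). φR_n = 0.75 × 65 × 2.5586 = 124.7 kips.
Tension yield (gross): A_g = 10.8125×0.3125 = 3.3789 in². φR_n = 0.90 × 50 × 3.3789 = 152.1 kips.
Governing: min(405.6, 281.1, 172.7, 124.7, 152.1) = 124.7 kips → net-section rupture.

124.7 kips (net-section rupture governs)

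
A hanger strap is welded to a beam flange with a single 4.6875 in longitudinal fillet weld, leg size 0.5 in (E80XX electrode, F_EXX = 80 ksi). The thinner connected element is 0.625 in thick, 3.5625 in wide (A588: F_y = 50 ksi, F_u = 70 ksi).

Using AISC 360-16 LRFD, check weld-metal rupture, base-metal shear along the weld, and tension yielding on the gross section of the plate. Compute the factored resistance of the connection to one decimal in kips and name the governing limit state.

Weld metal: throat = 0.707×0.5 = 0.3535 in, L = 4.6875 in. φR_n = 0.75 × 0.6 × 80 × 0.3535 × 4.6875 = 59.7 kips.
Base metal shear (0.625 in plate): yield φR_n = 1.0×0.6×50×0.625×4.6875 = 87.9 kips; rupture φR_n = 0.75×0.6×70×0.625×4.6875 = 92.3 kips; take 87.9 kips (yield).
Tension yield (gross): A_g = 3.5625×0.625 = 2.2266 in². φR_n = 0.90 × 50 × 2.2266 = 100.2 kips.
Governing: min(59.7, 87.9, 100.2) = 59.7 kips → weld metal.

59.7 kips (weld metal governs)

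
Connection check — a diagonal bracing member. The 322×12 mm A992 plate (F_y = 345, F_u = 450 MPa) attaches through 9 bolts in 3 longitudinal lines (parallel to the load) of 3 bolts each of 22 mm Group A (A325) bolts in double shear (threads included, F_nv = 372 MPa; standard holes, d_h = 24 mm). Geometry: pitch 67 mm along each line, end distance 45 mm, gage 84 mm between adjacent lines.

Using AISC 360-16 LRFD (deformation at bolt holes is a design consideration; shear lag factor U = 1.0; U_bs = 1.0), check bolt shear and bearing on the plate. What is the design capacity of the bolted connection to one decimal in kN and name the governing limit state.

1735.0 kN (bearing governs)

Bolt shear: A_b = π(22)²/4 = 380.13 mm². φR_n = 0.75 × 372 × 380.13 × 9 × 2 = 1909.0 kN.
Bearing (12 mm plate, F_u = 450 MPa): end bolts L_c = 45 − 24/2 = 33, R_n = min(1.2×33×12×450, 2.4×22×12×450) = 213.84 kN/bolt; interior L_c = 67 − 24 = 43, R_n = 278.64 kN/bolt. φR_n = 0.75 × (3×213.84 + 6×278.64) = 1735.0 kN.
Governing: min(1909.0, 1735.0) = 1735.0 kN → bearing.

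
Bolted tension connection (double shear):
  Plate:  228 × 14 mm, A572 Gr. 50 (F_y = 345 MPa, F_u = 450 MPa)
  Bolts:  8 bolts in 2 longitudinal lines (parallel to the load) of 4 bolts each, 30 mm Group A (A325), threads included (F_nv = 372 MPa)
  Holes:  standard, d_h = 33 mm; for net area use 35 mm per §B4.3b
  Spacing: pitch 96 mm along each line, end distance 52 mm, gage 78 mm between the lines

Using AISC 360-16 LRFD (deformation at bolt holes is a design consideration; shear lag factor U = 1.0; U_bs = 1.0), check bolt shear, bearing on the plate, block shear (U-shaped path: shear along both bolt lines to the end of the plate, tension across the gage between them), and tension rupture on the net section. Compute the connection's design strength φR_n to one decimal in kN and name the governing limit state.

Bolt shear: A_b = π(30)²/4 = 706.86 mm². φR_n = 0.75 × 372 × 706.86 × 8 × 2 = 3155.4 kN.
Bearing (14 mm plate, F_u = 450 MPa): end bolts L_c = 52 − 33/2 = 35.5, R_n = min(1.2×35.5×14×450, 2.4×30×14×450) = 268.38 kN/bolt; interior L_c = 96 − 33 = 63, R_n = 453.6 kN/bolt. φR_n = 0.75 × (2×268.38 + 6×453.6) = 2443.8 kN.
Block shear: shear path 2×[52+3×96] = 2×340 mm, A_gv = 9520, A_nv = 2×(340 − 3.5×35)×14 = 6090 mm²; tension across gage: (78 − 1×35)×14 = 602 mm². R_n = min(0.6×450×6090, 0.6×345×9520) + 1.0×450×602 = min(1644.3, 1970.6) + 270.9 = 1915.2 kN. φR_n = 0.75 × 1915.2 = 1436.4 kN.
Tension rupture (net): A_n = (228 − 2×35)×14 = 2212 mm² (U = 1.0, A_e = A_n). φR_n = 0.75 × 450 × 2212 = 746.6 kN.
Governing: min(3155.4, 2443.8, 1436.4, 746.6) = 746.6 kN → net-section rupture.

746.6 kN (net-section rupture governs)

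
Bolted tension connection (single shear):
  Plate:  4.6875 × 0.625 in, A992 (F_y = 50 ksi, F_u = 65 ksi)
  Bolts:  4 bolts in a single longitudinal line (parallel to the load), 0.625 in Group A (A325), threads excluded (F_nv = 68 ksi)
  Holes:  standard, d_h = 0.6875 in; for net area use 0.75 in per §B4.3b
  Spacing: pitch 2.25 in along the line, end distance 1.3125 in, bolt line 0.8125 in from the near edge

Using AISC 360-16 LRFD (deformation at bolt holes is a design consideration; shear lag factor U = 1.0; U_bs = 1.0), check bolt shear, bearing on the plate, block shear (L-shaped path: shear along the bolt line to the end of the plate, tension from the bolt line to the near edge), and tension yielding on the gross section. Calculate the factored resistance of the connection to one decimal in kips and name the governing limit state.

Bolt shear: A_b = π(0.625)²/4 = 0.3068 in². φR_n = 0.75 × 68 × 0.3068 × 4 × 1 = 62.6 kips.
Bearing (0.625 in plate, F_u = 65 ksi): end bolts L_c = 1.3125 − 0.6875/2 = 0.96875, R_n = min(1.2×0.96875×0.625×65, 2.4×0.625×0.625×65) = 47.227 kips/bolt; interior L_c = 2.25 − 0.6875 = 1.5625, R_n = 60.938 kips/bolt. φR_n = 0.75 × (1×47.227 + 3×60.938) = 172.5 kips.
Block shear: shear path 1×[1.3125+3×2.25] = 1×8.0625 in, A_gv = 5.0391, A_nv = 1×(8.0625 − 3.5×0.75)×0.625 = 3.3984 in²; tension to near edge: (0.8125 − 0.5×0.75)×0.625 = 0.27344 in². R_n = min(0.6×65×3.3984, 0.6×50×5.0391) + 1.0×65×0.27344 = min(132.54, 151.17) + 17.774 = 150.31 kips. φR_n = 0.75 × 150.31 = 112.7 kips.
Tension yield (gross): A_g = 4.6875×0.625 = 2.9297 in². φR_n = 0.90 × 50 × 2.9297 = 131.8 kips.
Governing: min(62.6, 172.5, 112.7, 131.8) = 62.6 kips → bolt shear.

62.6 kips (bolt shear governs)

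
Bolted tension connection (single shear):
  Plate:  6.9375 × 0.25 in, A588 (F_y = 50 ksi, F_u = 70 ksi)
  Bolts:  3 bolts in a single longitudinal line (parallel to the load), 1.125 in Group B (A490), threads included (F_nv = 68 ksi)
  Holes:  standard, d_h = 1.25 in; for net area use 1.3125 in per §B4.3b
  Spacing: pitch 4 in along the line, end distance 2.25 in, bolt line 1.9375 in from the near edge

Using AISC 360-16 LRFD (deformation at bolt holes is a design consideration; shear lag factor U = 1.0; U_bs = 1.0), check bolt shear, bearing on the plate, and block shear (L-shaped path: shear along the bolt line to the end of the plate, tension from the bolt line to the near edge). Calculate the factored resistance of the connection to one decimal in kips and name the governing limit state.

Bolt shear: A_b = π(1.125)²/4 = 0.99402 in². φR_n = 0.75 × 68 × 0.99402 × 3 × 1 = 152.1 kips.
Bearing (0.25 in plate, F_u = 70 ksi): end bolts L_c = 2.25 − 1.25/2 = 1.625, R_n = min(1.2×1.625×0.25×70, 2.4×1.125×0.25×70) = 34.125 kips/bolt; interior L_c = 4 − 1.25 = 2.75, R_n = 47.25 kips/bolt. φR_n = 0.75 × (1×34.125 + 2×47.25) = 96.5 kips.
Block shear: shear path 1×[2.25+2×4] = 1×10.25 in, A_gv = 2.5625, A_nv = 1×(10.25 − 2.5×1.3125)×0.25 = 1.7422 in²; tension to near edge: (1.9375 − 0.5×1.3125)×0.25 = 0.32031 in². R_n = min(0.6×70×1.7422, 0.6×50×2.5625) + 1.0×70×0.32031 = min(73.172, 76.875) + 22.422 = 95.594 kips. φR_n = 0.75 × 95.594 = 71.7 kips.
Governing: min(152.1, 96.5, 71.7) = 71.7 kips → block shear.

71.7 kips (block shear governs)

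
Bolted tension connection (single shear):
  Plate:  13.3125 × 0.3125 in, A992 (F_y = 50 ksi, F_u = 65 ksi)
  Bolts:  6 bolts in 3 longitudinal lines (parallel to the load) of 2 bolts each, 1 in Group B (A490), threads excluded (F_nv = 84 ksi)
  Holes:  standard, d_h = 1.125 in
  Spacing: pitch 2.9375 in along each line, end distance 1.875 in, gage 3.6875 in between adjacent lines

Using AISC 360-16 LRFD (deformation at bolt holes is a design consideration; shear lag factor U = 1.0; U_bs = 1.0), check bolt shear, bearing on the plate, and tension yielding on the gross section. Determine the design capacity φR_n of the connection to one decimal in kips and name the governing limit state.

171.4 kips (bearing governs)

Bolt shear: A_b = π(1)²/4 = 0.7854 in². φR_n = 0.75 × 84 × 0.7854 × 6 × 1 = 296.9 kips.
Bearing (0.3125 in plate, F_u = 65 ksi): end bolts L_c = 1.875 − 1.125/2 = 1.3125, R_n = min(1.2×1.3125×0.3125×65, 2.4×1×0.3125×65) = 31.992 kips/bolt; interior L_c = 2.9375 − 1.125 = 1.8125, R_n = 44.18 kips/bolt. φR_n = 0.75 × (3×31.992 + 3×44.18) = 171.4 kips.
Tension yield (gross): A_g = 13.3125×0.3125 = 4.1602 in². φR_n = 0.90 × 50 × 4.1602 = 187.2 kips.
Governing: min(296.9, 171.4, 187.2) = 171.4 kips → bearing.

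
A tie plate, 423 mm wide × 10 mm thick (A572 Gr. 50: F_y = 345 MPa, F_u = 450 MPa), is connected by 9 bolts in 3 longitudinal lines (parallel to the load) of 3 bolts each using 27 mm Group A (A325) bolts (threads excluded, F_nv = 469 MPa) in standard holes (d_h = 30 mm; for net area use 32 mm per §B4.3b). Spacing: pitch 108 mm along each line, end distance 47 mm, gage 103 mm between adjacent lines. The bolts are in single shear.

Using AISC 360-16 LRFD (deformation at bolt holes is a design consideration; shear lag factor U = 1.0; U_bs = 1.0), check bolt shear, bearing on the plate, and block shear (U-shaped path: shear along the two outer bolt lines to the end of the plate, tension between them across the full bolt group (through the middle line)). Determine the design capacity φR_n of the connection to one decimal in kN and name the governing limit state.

1220.4 kN (block shear governs)

Bolt shear: A_b = π(27)²/4 = 572.56 mm². φR_n = 0.75 × 469 × 572.56 × 9 × 1 = 1812.6 kN.
Bearing (10 mm plate, F_u = 450 MPa): end bolts L_c = 47 − 30/2 = 32, R_n = min(1.2×32×10×450, 2.4×27×10×450) = 172.8 kN/bolt; interior L_c = 108 − 30 = 78, R_n = 291.6 kN/bolt. φR_n = 0.75 × (3×172.8 + 6×291.6) = 1701.0 kN.
Block shear: shear path 2×[47+2×108] = 2×263 mm, A_gv = 5260, A_nv = 2×(263 − 2.5×32)×10 = 3660 mm²; tension across gage: (206 − 2×32)×10 = 1420 mm². R_n = min(0.6×450×3660, 0.6×345×5260) + 1.0×450×1420 = min(988.2, 1088.8) + 639 = 1627.2 kN. φR_n = 0.75 × 1627.2 = 1220.4 kN.
Governing: min(1812.6, 1701.0, 1220.4) = 1220.4 kN → block shear.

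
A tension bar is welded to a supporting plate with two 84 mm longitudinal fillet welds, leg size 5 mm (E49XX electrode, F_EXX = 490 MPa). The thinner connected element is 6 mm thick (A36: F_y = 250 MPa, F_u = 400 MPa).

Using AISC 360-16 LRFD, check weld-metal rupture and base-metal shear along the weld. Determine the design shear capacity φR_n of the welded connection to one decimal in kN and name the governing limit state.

131.0 kN (weld metal governs)

Weld metal: throat = 0.707×5 = 3.535 mm, L = 2×84 = 168 mm. φR_n = 0.75 × 0.6 × 490 × 3.535 × 168 = 131.0 kN.
Base metal shear (6 mm plate): yield φR_n = 1.0×0.6×250×6×168 = 151.2 kN; rupture φR_n = 0.75×0.6×400×6×168 = 181.4 kN; take 151.2 kN (yield).
Governing: min(131.0, 151.2) = 131.0 kN → weld metal.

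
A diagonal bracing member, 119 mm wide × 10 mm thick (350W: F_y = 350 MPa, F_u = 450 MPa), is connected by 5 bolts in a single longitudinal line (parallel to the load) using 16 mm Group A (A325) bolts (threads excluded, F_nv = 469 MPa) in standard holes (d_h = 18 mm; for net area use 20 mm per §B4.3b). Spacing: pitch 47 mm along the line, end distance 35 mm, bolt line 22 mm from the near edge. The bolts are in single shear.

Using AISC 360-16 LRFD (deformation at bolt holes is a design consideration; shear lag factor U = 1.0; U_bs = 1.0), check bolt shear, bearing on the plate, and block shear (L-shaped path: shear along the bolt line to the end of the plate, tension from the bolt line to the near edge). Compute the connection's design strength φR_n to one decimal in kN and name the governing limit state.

309.8 kN (block shear governs)

Bolt shear: A_b = π(16)²/4 = 201.06 mm². φR_n = 0.75 × 469 × 201.06 × 5 × 1 = 353.6 kN.
Bearing (10 mm plate, F_u = 450 MPa): end bolts L_c = 35 − 18/2 = 26, R_n = min(1.2×26×10×450, 2.4×16×10×450) = 140.4 kN/bolt; interior L_c = 47 − 18 = 29, R_n = 156.6 kN/bolt. φR_n = 0.75 × (1×140.4 + 4×156.6) = 575.1 kN.
Block shear: shear path 1×[35+4×47] = 1×223 mm, A_gv = 2230, A_nv = 1×(223 − 4.5×20)×10 = 1330 mm²; tension to near edge: (22 − 0.5×20)×10 = 120 mm². R_n = min(0.6×450×1330, 0.6×350×2230) + 1.0×450×120 = min(359.1, 468.3) + 54 = 413.1 kN. φR_n = 0.75 × 413.1 = 309.8 kN.
Governing: min(353.6, 575.1, 309.8) = 309.8 kN → block shear.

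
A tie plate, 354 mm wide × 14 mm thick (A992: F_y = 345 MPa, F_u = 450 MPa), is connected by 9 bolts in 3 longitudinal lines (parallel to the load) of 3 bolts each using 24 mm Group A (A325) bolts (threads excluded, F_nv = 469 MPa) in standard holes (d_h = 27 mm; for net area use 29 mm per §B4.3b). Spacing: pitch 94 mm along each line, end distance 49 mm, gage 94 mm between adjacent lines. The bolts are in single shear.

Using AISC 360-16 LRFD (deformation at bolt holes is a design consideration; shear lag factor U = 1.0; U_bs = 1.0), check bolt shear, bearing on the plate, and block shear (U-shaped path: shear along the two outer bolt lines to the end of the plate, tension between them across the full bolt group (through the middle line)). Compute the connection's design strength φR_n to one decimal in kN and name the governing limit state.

Bolt shear: A_b = π(24)²/4 = 452.39 mm². φR_n = 0.75 × 469 × 452.39 × 9 × 1 = 1432.2 kN.
Bearing (14 mm plate, F_u = 450 MPa): end bolts L_c = 49 − 27/2 = 35.5, R_n = min(1.2×35.5×14×450, 2.4×24×14×450) = 268.38 kN/bolt; interior L_c = 94 − 27 = 67, R_n = 362.88 kN/bolt. φR_n = 0.75 × (3×268.38 + 6×362.88) = 2236.8 kN.
Block shear: shear path 2×[49+2×94] = 2×237 mm, A_gv = 6636, A_nv = 2×(237 − 2.5×29)×14 = 4606 mm²; tension across gage: (188 − 2×29)×14 = 1820 mm². R_n = min(0.6×450×4606, 0.6×345×6636) + 1.0×450×1820 = min(1243.6, 1373.7) + 819 = 2062.6 kN. φR_n = 0.75 × 2062.6 = 1547.0 kN.
Governing: min(1432.2, 2236.8, 1547.0) = 1432.2 kN → bolt shear.

1432.2 kN (bolt shear governs)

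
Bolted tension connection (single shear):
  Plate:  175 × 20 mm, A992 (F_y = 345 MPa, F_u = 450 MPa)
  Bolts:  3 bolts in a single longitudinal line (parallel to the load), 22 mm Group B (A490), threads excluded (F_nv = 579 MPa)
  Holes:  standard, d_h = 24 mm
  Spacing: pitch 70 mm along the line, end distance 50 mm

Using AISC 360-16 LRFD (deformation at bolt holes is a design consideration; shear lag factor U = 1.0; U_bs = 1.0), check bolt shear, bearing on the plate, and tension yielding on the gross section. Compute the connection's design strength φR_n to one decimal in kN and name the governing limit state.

Bolt shear: A_b = π(22)²/4 = 380.13 mm². φR_n = 0.75 × 579 × 380.13 × 3 × 1 = 495.2 kN.
Bearing (20 mm plate, F_u = 450 MPa): end bolts L_c = 50 − 24/2 = 38, R_n = min(1.2×38×20×450, 2.4×22×20×450) = 410.4 kN/bolt; interior L_c = 70 − 24 = 46, R_n = 475.2 kN/bolt. φR_n = 0.75 × (1×410.4 + 2×475.2) = 1020.6 kN.
Tension yield (gross): A_g = 175×20 = 3500 mm². φR_n = 0.90 × 345 × 3500 = 1086.8 kN.
Governing: min(495.2, 1020.6, 1086.8) = 495.2 kN → bolt shear.

495.2 kN (bolt shear governs)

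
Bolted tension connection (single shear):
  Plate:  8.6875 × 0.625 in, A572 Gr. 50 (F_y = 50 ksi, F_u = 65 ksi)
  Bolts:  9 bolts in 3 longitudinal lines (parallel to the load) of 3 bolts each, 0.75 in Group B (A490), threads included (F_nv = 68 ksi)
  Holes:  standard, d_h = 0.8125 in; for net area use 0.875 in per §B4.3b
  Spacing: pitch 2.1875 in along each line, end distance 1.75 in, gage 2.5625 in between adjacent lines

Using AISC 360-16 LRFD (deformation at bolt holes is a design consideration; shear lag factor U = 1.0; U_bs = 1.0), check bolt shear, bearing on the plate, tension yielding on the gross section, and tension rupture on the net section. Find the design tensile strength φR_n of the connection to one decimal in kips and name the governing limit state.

184.7 kips (net-section rupture governs)

Bolt shear: A_b = π(0.75)²/4 = 0.44179 in². φR_n = 0.75 × 68 × 0.44179 × 9 × 1 = 202.8 kips.
Bearing (0.625 in plate, F_u = 65 ksi): end bolts L_c = 1.75 − 0.8125/2 = 1.34375, R_n = min(1.2×1.34375×0.625×65, 2.4×0.75×0.625×65) = 65.508 kips/bolt; interior L_c = 2.1875 − 0.8125 = 1.375, R_n = 67.031 kips/bolt. φR_n = 0.75 × (3×65.508 + 6×67.031) = 449.0 kips.
Tension yield (gross): A_g = 8.6875×0.625 = 5.4297 in². φR_n = 0.90 × 50 × 5.4297 = 244.3 kips.
Tension rupture (net): A_n = (8.6875 − 3×0.875)×0.625 = 3.7891 in² (U = 1.0, A_e = A_n). φR_n = 0.75 × 65 × 3.7891 = 184.7 kips.
Governing: min(202.8, 449.0, 244.3, 184.7) = 184.7 kips → net-section rupture.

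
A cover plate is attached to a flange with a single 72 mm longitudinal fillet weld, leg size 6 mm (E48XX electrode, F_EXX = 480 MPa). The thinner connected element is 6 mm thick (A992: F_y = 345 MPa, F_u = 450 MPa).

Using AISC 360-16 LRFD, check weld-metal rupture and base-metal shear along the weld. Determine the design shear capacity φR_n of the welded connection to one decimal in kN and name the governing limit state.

66.0 kN (weld metal governs)

Weld metal: throat = 0.707×6 = 4.242 mm, L = 72 mm. φR_n = 0.75 × 0.6 × 480 × 4.242 × 72 = 66.0 kN.
Base metal shear (6 mm plate): yield φR_n = 1.0×0.6×345×6×72 = 89.4 kN; rupture φR_n = 0.75×0.6×450×6×72 = 87.5 kN; take 87.5 kN (rupture).
Governing: min(66.0, 87.5) = 66.0 kN → weld metal.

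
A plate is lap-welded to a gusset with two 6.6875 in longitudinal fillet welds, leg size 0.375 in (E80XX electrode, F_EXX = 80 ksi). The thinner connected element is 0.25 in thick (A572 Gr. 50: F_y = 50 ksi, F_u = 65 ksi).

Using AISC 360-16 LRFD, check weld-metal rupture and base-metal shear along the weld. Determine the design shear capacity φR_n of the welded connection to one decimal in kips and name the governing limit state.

97.8 kips (base-metal shear governs)

Weld metal: throat = 0.707×0.375 = 0.26513 in, L = 2×6.6875 = 13.375 in. φR_n = 0.75 × 0.6 × 80 × 0.26513 × 13.375 = 127.7 kips.
Base metal shear (0.25 in plate): yield φR_n = 1.0×0.6×50×0.25×13.375 = 100.3 kips; rupture φR_n = 0.75×0.6×65×0.25×13.375 = 97.8 kips; take 97.8 kips (rupture).
Governing: min(127.7, 97.8) = 97.8 kips → base-metal shear.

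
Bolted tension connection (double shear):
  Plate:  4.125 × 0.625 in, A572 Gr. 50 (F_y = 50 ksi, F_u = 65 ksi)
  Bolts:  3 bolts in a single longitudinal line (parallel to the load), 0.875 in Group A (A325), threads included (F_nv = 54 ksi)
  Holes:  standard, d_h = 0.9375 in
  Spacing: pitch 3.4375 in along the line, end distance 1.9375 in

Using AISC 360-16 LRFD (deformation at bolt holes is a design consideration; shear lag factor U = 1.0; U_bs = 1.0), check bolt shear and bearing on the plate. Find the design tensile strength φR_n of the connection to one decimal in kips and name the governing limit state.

Bolt shear: A_b = π(0.875)²/4 = 0.60132 in². φR_n = 0.75 × 54 × 0.60132 × 3 × 2 = 146.1 kips.
Bearing (0.625 in plate, F_u = 65 ksi): end bolts L_c = 1.9375 − 0.9375/2 = 1.46875, R_n = min(1.2×1.46875×0.625×65, 2.4×0.875×0.625×65) = 71.602 kips/bolt; interior L_c = 3.4375 − 0.9375 = 2.5, R_n = 85.313 kips/bolt. φR_n = 0.75 × (1×71.602 + 2×85.313) = 181.7 kips.
Governing: min(146.1, 181.7) = 146.1 kips → bolt shear.

146.1 kips (bolt shear governs)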